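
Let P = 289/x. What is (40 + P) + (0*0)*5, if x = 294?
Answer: 12049/294 ≈ 40.983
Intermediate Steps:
P = 289/294 ≈ 0.98299
(40 + P) + (0*0)*5 = (40 + 289/294) + (0*0)*5 = 12049/294 + 0*5 = 12049/294 + 0 = 12049/294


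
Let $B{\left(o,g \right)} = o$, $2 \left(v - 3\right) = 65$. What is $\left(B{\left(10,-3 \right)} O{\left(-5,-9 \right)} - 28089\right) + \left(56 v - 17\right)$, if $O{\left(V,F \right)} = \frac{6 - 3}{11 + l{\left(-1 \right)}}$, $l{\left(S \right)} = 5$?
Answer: $- \frac{208929}{8} \approx -26116.0$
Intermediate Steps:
$v = \frac{71}{2}$ ($v = 3 + \frac{1}{2} \cdot 65 = 3 + \frac{65}{2} = \frac{71}{2} \approx 35.5$)
$O{\left(V,F \right)} = \frac{3}{16}$ ($O{\left(V,F \right)} = \frac{6 - 3}{11 + 5} = \frac{3}{16}$)
$\left(B{\left(10,-3 \right)} O{\left(-5,-9 \right)} - 28089\right) + \left(56 v - 17\right) = \left(10 \cdot \frac{3}{16} - 28089\right) + \left(56 \cdot \frac{71}{2} - 17\right) = \left(\frac{15}{8} - 28089\right) + \left(1988 - 17\right) = - \frac{224697}{8} + 1971 = - \frac{208929}{8}$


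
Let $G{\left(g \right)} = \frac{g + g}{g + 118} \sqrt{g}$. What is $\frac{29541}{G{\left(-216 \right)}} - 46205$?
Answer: $-46205 - \frac{482503 i \sqrt{6}}{2592} \approx -46205.0 - 455.97 i$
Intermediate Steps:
$G{\left(g \right)} = \frac{2 g^{\frac{3}{2}}}{118 + g}$ ($G{\left(g \right)} = \frac{2 g}{118 + g} \sqrt{g} = \frac{2 g^{\frac{3}{2}}}{118 + g}$)
$\frac{29541}{G{\left(-216 \right)}} - 46205 = \frac{29541}{2 \left(-216\right)^{\frac{3}{2}} \frac{1}{118 - 216}} - 46205 = \frac{29541}{2 \left(- 1296 i \sqrt{6}\right) \frac{1}{-98}} - 46205 = \frac{29541}{2 \left(- 1296 i \sqrt{6}\right) \left(- \frac{1}{98}\right)} - 46205 = \frac{29541}{\frac{1296}{49} i \sqrt{6}} - 46205 = 29541 \left(- \frac{49 i \sqrt{6}}{7776}\right) - 46205 = - \frac{482503 i \sqrt{6}}{2592} - 46205 = -46205 - \frac{482503 i \sqrt{6}}{2592}$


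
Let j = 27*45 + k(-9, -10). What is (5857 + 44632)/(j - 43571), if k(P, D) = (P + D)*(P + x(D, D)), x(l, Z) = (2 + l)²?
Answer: -50489/43401 ≈ -1.1633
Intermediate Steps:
k(P, D) = (D + P)*(P + (2 + D)²) (k(P, D) = (P + D)*(P + (2 + D)²) = (D + P)*(P + (2 + D)²))
j = 170 (j = 27*45 + ((-9)² - 10*(-9) - 10*(2 - 10)² - 9*(2 - 10)²) = 1215 + (81 + 90 - 10*(-8)² - 9*(-8)²) = 1215 + (81 + 90 - 10*64 - 9*64) = 1215 + (81 + 90 - 640 - 576) = 1215 - 1045 = 170)
(5857 + 44632)/(j - 43571) = (5857 + 44632)/(170 - 43571) = 50489/(-43401) = 50489*(-1/43401) = -50489/43401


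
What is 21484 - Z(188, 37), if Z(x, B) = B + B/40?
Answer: 857843/40 ≈ 21446.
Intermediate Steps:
Z(x, B) = 41*B/40 (Z(x, B) = B + B*(1/40) = B + B/40 = 41*B/40)
21484 - Z(188, 37) = 21484 - 41*37/40 = 21484 - 1*1517/40 = 21484 - 1517/40 = 857843/40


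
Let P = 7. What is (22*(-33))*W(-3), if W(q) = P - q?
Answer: -7260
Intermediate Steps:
W(q) = 7 - q
(22*(-33))*W(-3) = (22*(-33))*(7 - 1*(-3)) = -726*(7 + 3) = -726*10 = -7260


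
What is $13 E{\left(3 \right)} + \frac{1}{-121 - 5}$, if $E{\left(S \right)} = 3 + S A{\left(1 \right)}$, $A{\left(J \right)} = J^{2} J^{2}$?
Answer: $\frac{9827}{126} \approx 77.992$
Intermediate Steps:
$A{\left(J \right)} = J^{4}$
$E{\left(S \right)} = 3 + S$ ($E{\left(S \right)} = 3 + S 1^{4} = 3 + S 1 = 3 + S$)
$13 E{\left(3 \right)} + \frac{1}{-121 - 5} = 13 \left(3 + 3\right) + \frac{1}{-121 - 5} = 13 \cdot 6 + \frac{1}{-126} = 78 - \frac{1}{126} = \frac{9827}{126}$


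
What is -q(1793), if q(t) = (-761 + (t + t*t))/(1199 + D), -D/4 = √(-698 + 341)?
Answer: -3855841319/1443313 - 12863524*I*√357/1443313 ≈ -2671.5 - 168.4*I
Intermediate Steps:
D = -4*I*√357 (D = -4*√(-698 + 341) = -4*I*√357 ≈ -75.578*I)
q(t) = (-761 + t + t²)/(1199 - 4*I*√357) (q(t) = (-761 + (t + t*t))/(1199 - 4*I*√357) = (-761 + (t + t²))/(1199 - 4*I*√357) = (-761 + t + t²)/(1199 - 4*I*√357))
-q(1793) = -(-761 + 1793 + 1793²)/(1199 - 4*I*√357) = -(-761 + 1793 + 3214849)/(1199 - 4*I*√357) = -3215881/(1199 - 4*I*√357)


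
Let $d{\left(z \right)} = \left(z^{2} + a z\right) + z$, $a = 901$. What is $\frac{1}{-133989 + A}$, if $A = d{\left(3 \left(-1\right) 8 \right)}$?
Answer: $- \frac{1}{155061} \approx -6.4491 \cdot 10^{-6}$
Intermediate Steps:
$d{\left(z \right)} = z^{2} + 902 z$ ($d{\left(z \right)} = \left(z^{2} + 901 z\right) + z = z^{2} + 902 z$)
$A = -21072$ ($A = 3 \left(-1\right) 8 \left(902 + 3 \left(-1\right) 8\right) = \left(-3\right) 8 \left(902 - 24\right) = - 24 \left(902 - 24\right) = \left(-24\right) 878 = -21072$)
$\frac{1}{-133989 + A} = \frac{1}{-133989 - 21072} = \frac{1}{-155061} = - \frac{1}{155061}$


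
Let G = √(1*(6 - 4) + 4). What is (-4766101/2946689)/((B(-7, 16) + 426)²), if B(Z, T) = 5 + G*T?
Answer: -892676418997/100007237809330625 + 65734064992*√6/100007237809330625 ≈ -7.3161e-6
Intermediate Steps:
G = √6 (G = √(1*2 + 4) = √(2 + 4) = √6 ≈ 2.4495)
B(Z, T) = 5 + T*√6 (B(Z, T) = 5 + √6*T = 5 + T*√6)
(-4766101/2946689)/((B(-7, 16) + 426)²) = (-4766101/2946689)/(((5 + 16*√6) + 426)²) = (-4766101*1/2946689)/((431 + 16*√6)²) = -4766101/(2946689*(431 + 16*√6)²)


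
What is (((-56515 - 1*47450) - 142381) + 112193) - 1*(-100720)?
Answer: -33433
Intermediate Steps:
(((-56515 - 1*47450) - 142381) + 112193) - 1*(-100720) = (((-56515 - 47450) - 142381) + 112193) + 100720 = ((-103965 - 142381) + 112193) + 100720 = (-246346 + 112193) + 100720 = -134153 + 100720 = -33433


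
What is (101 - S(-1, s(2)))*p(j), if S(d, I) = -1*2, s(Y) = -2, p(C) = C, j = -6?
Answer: -618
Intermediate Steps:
S(d, I) = -2
(101 - S(-1, s(2)))*p(j) = (101 - 1*(-2))*(-6) = (101 + 2)*(-6) = 103*(-6) = -618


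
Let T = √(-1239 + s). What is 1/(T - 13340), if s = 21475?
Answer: -3335/44483841 - √5059/88967682 ≈ -7.5771e-5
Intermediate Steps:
T = 2*√5059 (T = √(-1239 + 21475) = √20236 = 2*√5059 ≈ 142.25)
1/(T - 13340) = 1/(2*√5059 - 13340) = 1/(-13340 + 2*√5059)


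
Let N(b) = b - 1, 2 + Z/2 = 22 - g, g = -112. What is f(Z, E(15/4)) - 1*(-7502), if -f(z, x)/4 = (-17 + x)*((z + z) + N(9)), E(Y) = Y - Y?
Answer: 43950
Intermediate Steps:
E(Y) = 0
Z = 264 (Z = -4 + 2*(22 - 1*(-112)) = -4 + 2*(22 + 112) = -4 + 2*134 = -4 + 268 = 264)
N(b) = -1 + b
f(z, x) = -4*(-17 + x)*(8 + 2*z) (f(z, x) = -4*(-17 + x)*((z + z) + (-1 + 9)) = -4*(-17 + x)*(2*z + 8) = -4*(-17 + x)*(8 + 2*z))
f(Z, E(15/4)) - 1*(-7502) = (544 - 32*0 + 136*264 - 8*0*264) - 1*(-7502) = (544 + 0 + 35904 + 0) + 7502 = 36448 + 7502 = 43950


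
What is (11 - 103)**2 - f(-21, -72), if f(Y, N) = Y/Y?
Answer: 8463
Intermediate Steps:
f(Y, N) = 1
(11 - 103)**2 - f(-21, -72) = (11 - 103)**2 - 1*1 = (-92)**2 - 1 = 8464 - 1 = 8463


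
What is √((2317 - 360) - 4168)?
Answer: I*√2211 ≈ 47.021*I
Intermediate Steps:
√((2317 - 360) - 4168) = √(1957 - 4168) = √(-2211) = I*√2211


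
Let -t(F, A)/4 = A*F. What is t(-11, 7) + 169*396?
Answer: 67232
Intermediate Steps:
t(F, A) = -4*A*F
t(-11, 7) + 169*396 = -4*7*(-11) + 169*396 = 308 + 66924 = 67232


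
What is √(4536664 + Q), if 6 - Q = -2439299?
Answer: √6975969 ≈ 2641.2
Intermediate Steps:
Q = 2439305 (Q = 6 - 1*(-2439299) = 6 + 2439299 = 2439305)
√(4536664 + Q) = √(4536664 + 2439305) = √6975969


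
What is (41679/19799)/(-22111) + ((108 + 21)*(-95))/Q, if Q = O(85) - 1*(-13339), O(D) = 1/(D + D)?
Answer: -16002359548607/17416030235487 ≈ -0.91883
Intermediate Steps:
O(D) = 1/(2*D)
Q = 2267631/170 (Q = (½)/85 - 1*(-13339) = (½)*(1/85) + 13339 = 1/170 + 13339 = 2267631/170 ≈ 13339.)
(41679/19799)/(-22111) + ((108 + 21)*(-95))/Q = (41679/19799)/(-22111) + ((108 + 21)*(-95))/(2267631/170) = (41679*(1/19799))*(-1/22111) + (129*(-95))*(170/2267631) = (41679/19799)*(-1/22111) - 12255*170/2267631 = -41679/437775689 - 36550/39783 = -16002359548607/17416030235487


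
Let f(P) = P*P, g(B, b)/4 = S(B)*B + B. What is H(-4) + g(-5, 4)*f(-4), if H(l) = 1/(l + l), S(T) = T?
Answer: 10239/8 ≈ 1279.9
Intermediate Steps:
g(B, b) = 4*B + 4*B**2 (g(B, b) = 4*(B*B + B) = 4*(B**2 + B) = 4*(B + B**2) = 4*B + 4*B**2)
f(P) = P**2
H(l) = 1/(2*l)
H(-4) + g(-5, 4)*f(-4) = (1/2)/(-4) + (4*(-5)*(1 - 5))*(-4)**2 = (1/2)*(-1/4) + (4*(-5)*(-4))*16 = -1/8 + 80*16 = -1/8 + 1280 = 10239/8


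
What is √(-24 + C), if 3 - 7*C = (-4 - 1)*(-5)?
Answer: I*√1330/7 ≈ 5.2099*I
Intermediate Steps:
C = -22/7 (C = 3/7 - (-4 - 1)*(-5)/7 = 3/7 - (-5)*(-5)/7 = 3/7 - ⅐*25 = 3/7 - 25/7 = -22/7 ≈ -3.1429)
√(-24 + C) = √(-24 - 22/7) = √(-190/7) = I*√1330/7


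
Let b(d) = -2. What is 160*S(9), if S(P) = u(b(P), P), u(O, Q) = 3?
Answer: 480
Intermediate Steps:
S(P) = 3
160*S(9) = 160*3 = 480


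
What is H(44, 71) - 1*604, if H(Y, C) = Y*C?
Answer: 2520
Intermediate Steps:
H(Y, C) = C*Y
H(44, 71) - 1*604 = 71*44 - 1*604 = 3124 - 604 = 2520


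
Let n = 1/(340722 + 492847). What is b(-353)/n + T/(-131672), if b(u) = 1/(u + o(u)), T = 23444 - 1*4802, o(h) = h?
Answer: -27442714655/23240108 ≈ -1180.8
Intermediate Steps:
T = 18642 (T = 23444 - 4802 = 18642)
b(u) = 1/(2*u) (b(u) = 1/(u + u) = 1/(2*u))
n = 1/833569 ≈ 1.1997e-6
b(-353)/n + T/(-131672) = ((½)/(-353))/(1/833569) + 18642/(-131672) = ((½)*(-1/353))*833569 + 18642*(-1/131672) = -1/706*833569 - 9321/65836 = -833569/706 - 9321/65836 = -27442714655/23240108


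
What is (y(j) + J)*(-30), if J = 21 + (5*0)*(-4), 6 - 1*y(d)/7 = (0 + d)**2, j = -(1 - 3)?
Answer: -1050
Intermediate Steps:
j = 2 (j = -1*(-2) = 2)
y(d) = 42 - 7*d**2 (y(d) = 42 - 7*(0 + d)**2 = 42 - 7*d**2)
J = 21 (J = 21 + 0*(-4) = 21 + 0 = 21)
(y(j) + J)*(-30) = ((42 - 7*2**2) + 21)*(-30) = ((42 - 7*4) + 21)*(-30) = ((42 - 28) + 21)*(-30) = (14 + 21)*(-30) = 35*(-30) = -1050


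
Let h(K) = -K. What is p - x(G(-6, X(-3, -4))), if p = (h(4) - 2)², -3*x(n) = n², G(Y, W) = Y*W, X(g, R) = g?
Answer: 144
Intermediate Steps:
G(Y, W) = W*Y
x(n) = -n²/3
p = 36 (p = (-1*4 - 2)² = (-4 - 2)² = (-6)² = 36)
p - x(G(-6, X(-3, -4))) = 36 - (-1)*(-3*(-6))²/3 = 36 - (-1)*18²/3 = 36 - (-1)*324/3 = 36 - 1*(-108) = 36 + 108 = 144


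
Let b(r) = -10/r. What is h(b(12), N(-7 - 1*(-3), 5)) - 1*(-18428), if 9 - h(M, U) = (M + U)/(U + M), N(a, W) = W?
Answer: 18436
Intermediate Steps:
h(M, U) = 8 (h(M, U) = 9 - (M + U)/(U + M) = 9 - (M + U)/(M + U) = 9 - 1*1 = 9 - 1 = 8)
h(b(12), N(-7 - 1*(-3), 5)) - 1*(-18428) = 8 - 1*(-18428) = 8 + 18428 = 18436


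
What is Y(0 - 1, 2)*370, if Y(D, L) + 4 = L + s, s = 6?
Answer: 1480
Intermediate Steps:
Y(D, L) = 2 + L (Y(D, L) = -4 + (L + 6) = -4 + (6 + L) = 2 + L)
Y(0 - 1, 2)*370 = (2 + 2)*370 = 4*370 = 1480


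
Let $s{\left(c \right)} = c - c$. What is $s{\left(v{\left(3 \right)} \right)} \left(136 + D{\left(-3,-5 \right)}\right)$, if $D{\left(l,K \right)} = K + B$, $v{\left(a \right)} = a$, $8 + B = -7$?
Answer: $0$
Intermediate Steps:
$B = -15$ ($B = -8 - 7 = -15$)
$D{\left(l,K \right)} = -15 + K$ ($D{\left(l,K \right)} = K - 15 = -15 + K$)
$s{\left(c \right)} = 0$
$s{\left(v{\left(3 \right)} \right)} \left(136 + D{\left(-3,-5 \right)}\right) = 0 \left(136 - 20\right) = 0 \cdot 116 = 0$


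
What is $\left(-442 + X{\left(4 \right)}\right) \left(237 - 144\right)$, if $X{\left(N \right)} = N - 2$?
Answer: $-40920$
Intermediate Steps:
$X{\left(N \right)} = -2 + N$
$\left(-442 + X{\left(4 \right)}\right) \left(237 - 144\right) = \left(-442 + \left(-2 + 4\right)\right) \left(237 - 144\right) = \left(-442 + 2\right) \left(237 - 144\right) = \left(-440\right) 93 = -40920$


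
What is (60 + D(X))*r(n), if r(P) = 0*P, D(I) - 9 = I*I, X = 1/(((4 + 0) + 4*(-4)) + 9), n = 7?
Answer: 0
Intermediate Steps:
X = -⅓ (X = 1/((4 - 16) + 9) = 1/(-12 + 9) = 1/(-3) = -⅓ ≈ -0.33333)
D(I) = 9 + I² (D(I) = 9 + I*I = 9 + I²)
r(P) = 0
(60 + D(X))*r(n) = (60 + (9 + (-⅓)²))*0 = (60 + (9 + ⅑))*0 = (60 + 82/9)*0 = (622/9)*0 = 0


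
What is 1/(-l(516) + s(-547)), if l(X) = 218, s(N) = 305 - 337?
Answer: -1/250 ≈ -0.0040000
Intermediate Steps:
s(N) = -32
1/(-l(516) + s(-547)) = 1/(-1*218 - 32) = 1/(-218 - 32) = 1/(-250) = -1/250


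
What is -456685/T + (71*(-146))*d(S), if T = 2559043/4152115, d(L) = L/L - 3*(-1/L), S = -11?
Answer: -21070511344429/28149473 ≈ -7.4852e+5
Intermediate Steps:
d(L) = 1 + 3/L (d(L) = 1 - (-3)/L = 1 + 3/L)
T = 2559043/4152115 (T = 2559043*(1/4152115) = 2559043/4152115 ≈ 0.61632)
-456685/T + (71*(-146))*d(S) = -456685/2559043/4152115 + (71*(-146))*((3 - 11)/(-11)) = -456685*4152115/2559043 - (-10366)*(-8)/11 = -1896208638775/2559043 - 10366*8/11 = -1896208638775/2559043 - 82928/11 = -21070511344429/28149473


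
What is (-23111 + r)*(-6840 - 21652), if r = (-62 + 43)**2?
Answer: 648193000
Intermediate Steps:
r = 361 (r = (-19)**2 = 361)
(-23111 + r)*(-6840 - 21652) = (-23111 + 361)*(-6840 - 21652) = -22750*(-28492) = 648193000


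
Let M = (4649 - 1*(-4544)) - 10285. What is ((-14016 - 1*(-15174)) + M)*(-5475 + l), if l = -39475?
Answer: -2966700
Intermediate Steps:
M = -1092 (M = (4649 + 4544) - 10285 = 9193 - 10285 = -1092)
((-14016 - 1*(-15174)) + M)*(-5475 + l) = ((-14016 - 1*(-15174)) - 1092)*(-5475 - 39475) = ((-14016 + 15174) - 1092)*(-44950) = (1158 - 1092)*(-44950) = 66*(-44950) = -2966700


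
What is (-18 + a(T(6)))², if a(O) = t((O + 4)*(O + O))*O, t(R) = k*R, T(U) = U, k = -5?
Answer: 13089924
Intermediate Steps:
t(R) = -5*R
a(O) = -10*O²*(4 + O) (a(O) = (-5*(O + 4)*(O + O))*O = (-5*(4 + O)*2*O)*O = (-10*O*(4 + O))*O = -10*O²*(4 + O))
(-18 + a(T(6)))² = (-18 + 10*6²*(-4 - 1*6))² = (-18 + 10*36*(-4 - 6))² = (-18 + 10*36*(-10))² = (-18 - 3600)² = (-3618)² = 13089924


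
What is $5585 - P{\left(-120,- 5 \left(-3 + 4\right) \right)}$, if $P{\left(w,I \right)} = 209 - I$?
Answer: $5371$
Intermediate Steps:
$5585 - P{\left(-120,- 5 \left(-3 + 4\right) \right)} = 5585 - \left(209 - - 5 \left(-3 + 4\right)\right) = 5585 - \left(209 - \left(-5\right) 1\right) = 5585 - \left(209 - -5\right) = 5585 - \left(209 + 5\right) = 5585 - 214 = 5371$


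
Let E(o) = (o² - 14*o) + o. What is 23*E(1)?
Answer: -276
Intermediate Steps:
E(o) = o² - 13*o
23*E(1) = 23*(1*(-13 + 1)) = 23*(1*(-12)) = 23*(-12) = -276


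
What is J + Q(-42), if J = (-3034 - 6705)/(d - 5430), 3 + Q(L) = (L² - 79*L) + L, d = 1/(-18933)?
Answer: 518019172554/102806191 ≈ 5038.8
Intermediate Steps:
d = -1/18933 ≈ -5.2818e-5
Q(L) = -3 + L² - 78*L (Q(L) = -3 + ((L² - 79*L) + L) = -3 + (L² - 78*L) = -3 + L² - 78*L)
J = 184388487/102806191 (J = (-3034 - 6705)/(-1/18933 - 5430) = -9739/(-102806191/18933) = -9739*(-18933/102806191) = 184388487/102806191 ≈ 1.7936)
J + Q(-42) = 184388487/102806191 + (-3 + (-42)² - 78*(-42)) = 184388487/102806191 + (-3 + 1764 + 3276) = 184388487/102806191 + 5037 = 518019172554/102806191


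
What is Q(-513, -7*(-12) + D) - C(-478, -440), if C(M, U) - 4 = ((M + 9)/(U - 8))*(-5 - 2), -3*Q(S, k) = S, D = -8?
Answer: 11157/64 ≈ 174.33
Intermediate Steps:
Q(S, k) = -S/3
C(M, U) = 4 - 7*(9 + M)/(-8 + U) (C(M, U) = 4 + ((M + 9)/(U - 8))*(-5 - 2) = 4 + ((9 + M)/(-8 + U))*(-7) = 4 - 7*(9 + M)/(-8 + U))
Q(-513, -7*(-12) + D) - C(-478, -440) = -⅓*(-513) - (-95 - 7*(-478) + 4*(-440))/(-8 - 440) = 171 - (-95 + 3346 - 1760)/(-448) = 171 - (-1)*1491/448 = 171 - 1*(-213/64) = 171 + 213/64 = 11157/64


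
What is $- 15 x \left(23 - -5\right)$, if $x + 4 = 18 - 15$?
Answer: $420$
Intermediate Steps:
$x = -1$ ($x = -4 + \left(18 - 15\right) = -4 + 3 = -1$)
$- 15 x \left(23 - -5\right) = \left(-15\right) \left(-1\right) \left(23 - -5\right) = 15 \left(23 + 5\right) = 15 \cdot 28 = 420$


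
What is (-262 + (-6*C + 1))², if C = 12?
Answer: 110889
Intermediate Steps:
(-262 + (-6*C + 1))² = (-262 + (-6*12 + 1))² = (-262 + (-72 + 1))² = (-262 - 71)² = (-333)² = 110889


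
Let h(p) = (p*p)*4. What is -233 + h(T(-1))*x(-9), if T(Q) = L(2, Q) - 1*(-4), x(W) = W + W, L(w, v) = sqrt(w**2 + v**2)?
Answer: -1745 - 576*sqrt(5) ≈ -3033.0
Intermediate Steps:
L(w, v) = sqrt(v**2 + w**2)
x(W) = 2*W
T(Q) = 4 + sqrt(4 + Q**2) (T(Q) = sqrt(Q**2 + 2**2) - 1*(-4) = sqrt(Q**2 + 4) + 4 = sqrt(4 + Q**2) + 4 = 4 + sqrt(4 + Q**2))
h(p) = 4*p**2 (h(p) = p**2*4 = 4*p**2)
-233 + h(T(-1))*x(-9) = -233 + (4*(4 + sqrt(4 + (-1)**2))**2)*(2*(-9)) = -233 + (4*(4 + sqrt(4 + 1))**2)*(-18) = -233 + (4*(4 + sqrt(5))**2)*(-18) = -233 - 72*(4 + sqrt(5))**2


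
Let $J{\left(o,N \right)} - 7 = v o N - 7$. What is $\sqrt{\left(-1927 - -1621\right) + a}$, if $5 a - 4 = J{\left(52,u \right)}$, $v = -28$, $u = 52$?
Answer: $\frac{3 i \sqrt{42910}}{5} \approx 124.29 i$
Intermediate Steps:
$J{\left(o,N \right)} = - 28 N o$ ($J{\left(o,N \right)} = 7 + \left(- 28 o N - 7\right) = 7 - \left(7 + 28 N o\right) = - 28 N o$)
$a = - \frac{75708}{5}$ ($a = \frac{4}{5} + \frac{\left(-28\right) 52 \cdot 52}{5} = \frac{4}{5} + \frac{1}{5} \left(-75712\right) = \frac{4}{5} - \frac{75712}{5} = - \frac{75708}{5} \approx -15142.0$)
$\sqrt{\left(-1927 - -1621\right) + a} = \sqrt{\left(-1927 - -1621\right) - \frac{75708}{5}} = \sqrt{\left(-1927 + 1621\right) - \frac{75708}{5}} = \sqrt{-306 - \frac{75708}{5}} = \sqrt{- \frac{77238}{5}} = \frac{3 i \sqrt{42910}}{5}$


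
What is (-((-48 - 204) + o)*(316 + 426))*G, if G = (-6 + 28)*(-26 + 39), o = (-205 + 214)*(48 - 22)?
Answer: 3819816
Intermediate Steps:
o = 234 (o = 9*26 = 234)
G = 286 (G = 22*13 = 286)
(-((-48 - 204) + o)*(316 + 426))*G = -((-48 - 204) + 234)*(316 + 426)*286 = -(-252 + 234)*742*286 = -(-18)*742*286 = -1*(-13356)*286 = 13356*286 = 3819816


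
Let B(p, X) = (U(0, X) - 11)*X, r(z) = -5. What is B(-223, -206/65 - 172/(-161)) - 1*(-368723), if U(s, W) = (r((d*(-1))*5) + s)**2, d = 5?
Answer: 551196913/1495 ≈ 3.6869e+5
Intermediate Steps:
U(s, W) = (-5 + s)**2
B(p, X) = 14*X (B(p, X) = ((-5 + 0)**2 - 11)*X = ((-5)**2 - 11)*X = (25 - 11)*X = 14*X)
B(-223, -206/65 - 172/(-161)) - 1*(-368723) = 14*(-206/65 - 172/(-161)) - 1*(-368723) = 14*(-206*1/65 - 172*(-1/161)) + 368723 = 14*(-206/65 + 172/161) + 368723 = 14*(-21986/10465) + 368723 = -43972/1495 + 368723 = 551196913/1495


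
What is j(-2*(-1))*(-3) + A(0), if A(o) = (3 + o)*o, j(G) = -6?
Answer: 18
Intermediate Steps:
A(o) = o*(3 + o)
j(-2*(-1))*(-3) + A(0) = -6*(-3) + 0*(3 + 0) = 18 + 0*3 = 18 + 0 = 18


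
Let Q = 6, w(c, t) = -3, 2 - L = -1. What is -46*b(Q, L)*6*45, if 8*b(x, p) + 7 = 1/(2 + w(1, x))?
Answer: 12420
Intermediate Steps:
L = 3 (L = 2 - 1*(-1) = 2 + 1 = 3)
b(x, p) = -1 (b(x, p) = -7/8 + 1/(8*(2 - 3)) = -7/8 + (⅛)/(-1) = -7/8 + (⅛)*(-1) = -7/8 - ⅛ = -1)
-46*b(Q, L)*6*45 = -(-46)*6*45 = -46*(-6)*45 = 276*45 = 12420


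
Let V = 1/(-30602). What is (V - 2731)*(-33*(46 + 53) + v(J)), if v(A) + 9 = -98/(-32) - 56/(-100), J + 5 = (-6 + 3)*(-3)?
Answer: 109394353337913/12240800 ≈ 8.9369e+6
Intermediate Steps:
V = -1/30602 ≈ -3.2678e-5
J = 4 (J = -5 + (-6 + 3)*(-3) = -5 - 3*(-3) = -5 + 9 = 4)
v(A) = -2151/400 (v(A) = -9 + (-98/(-32) - 56/(-100)) = -9 + (-98*(-1/32) - 56*(-1/100)) = -9 + (49/16 + 14/25) = -9 + 1449/400 = -2151/400)
(V - 2731)*(-33*(46 + 53) + v(J)) = (-1/30602 - 2731)*(-33*(46 + 53) - 2151/400) = -83574063*(-33*99 - 2151/400)/30602 = -83574063*(-3267 - 2151/400)/30602 = -83574063/30602*(-1308951/400) = 109394353337913/12240800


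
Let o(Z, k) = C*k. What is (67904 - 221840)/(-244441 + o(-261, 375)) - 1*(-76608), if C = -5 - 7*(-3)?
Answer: 18266642064/238441 ≈ 76609.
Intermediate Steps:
C = 16 (C = -5 + 21 = 16)
o(Z, k) = 16*k
(67904 - 221840)/(-244441 + o(-261, 375)) - 1*(-76608) = (67904 - 221840)/(-244441 + 16*375) - 1*(-76608) = -153936/(-244441 + 6000) + 76608 = -153936/(-238441) + 76608 = -153936*(-1/238441) + 76608 = 153936/238441 + 76608 = 18266642064/238441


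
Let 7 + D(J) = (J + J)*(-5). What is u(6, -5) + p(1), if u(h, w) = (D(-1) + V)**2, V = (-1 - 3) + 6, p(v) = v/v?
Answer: 26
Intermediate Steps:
p(v) = 1
D(J) = -7 - 10*J (D(J) = -7 + (J + J)*(-5) = -7 + (2*J)*(-5) = -7 - 10*J)
V = 2 (V = -4 + 6 = 2)
u(h, w) = 25 (u(h, w) = ((-7 - 10*(-1)) + 2)**2 = ((-7 + 10) + 2)**2 = (3 + 2)**2 = 5**2 = 25)
u(6, -5) + p(1) = 25 + 1 = 26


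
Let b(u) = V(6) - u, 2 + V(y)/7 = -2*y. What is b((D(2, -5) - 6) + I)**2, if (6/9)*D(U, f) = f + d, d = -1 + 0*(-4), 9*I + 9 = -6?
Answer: 59536/9 ≈ 6615.1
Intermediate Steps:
V(y) = -14 - 14*y (V(y) = -14 + 7*(-2*y) = -14 - 14*y)
I = -5/3 (I = -1 + (1/9)*(-6) = -1 - 2/3 = -5/3 ≈ -1.6667)
d = -1 (d = -1 + 0 = -1)
D(U, f) = -3/2 + 3*f/2 (D(U, f) = 3*(f - 1)/2 = 3*(-1 + f)/2 = -3/2 + 3*f/2)
b(u) = -98 - u (b(u) = (-14 - 14*6) - u = (-14 - 84) - u = -98 - u)
b((D(2, -5) - 6) + I)**2 = (-98 - (((-3/2 + (3/2)*(-5)) - 6) - 5/3))**2 = (-98 - (((-3/2 - 15/2) - 6) - 5/3))**2 = (-98 - ((-9 - 6) - 5/3))**2 = (-98 - (-15 - 5/3))**2 = (-98 - 1*(-50/3))**2 = (-98 + 50/3)**2 = (-244/3)**2 = 59536/9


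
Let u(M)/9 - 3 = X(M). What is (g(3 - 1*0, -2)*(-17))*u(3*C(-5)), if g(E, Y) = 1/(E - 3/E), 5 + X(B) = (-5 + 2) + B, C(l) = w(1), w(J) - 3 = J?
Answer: -1071/2 ≈ -535.50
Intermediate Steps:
w(J) = 3 + J
C(l) = 4 (C(l) = 3 + 1 = 4)
X(B) = -8 + B (X(B) = -5 + ((-5 + 2) + B) = -5 + (-3 + B) = -8 + B)
u(M) = -45 + 9*M (u(M) = 27 + 9*(-8 + M) = 27 + (-72 + 9*M) = -45 + 9*M)
(g(3 - 1*0, -2)*(-17))*u(3*C(-5)) = (((3 - 1*0)/(-3 + (3 - 1*0)**2))*(-17))*(-45 + 9*(3*4)) = (((3 + 0)/(-3 + (3 + 0)**2))*(-17))*(-45 + 9*12) = ((3/(-3 + 3**2))*(-17))*(-45 + 108) = ((3/(-3 + 9))*(-17))*63 = ((3/6)*(-17))*63 = ((3*(1/6))*(-17))*63 = ((1/2)*(-17))*63 = -17/2*63 = -1071/2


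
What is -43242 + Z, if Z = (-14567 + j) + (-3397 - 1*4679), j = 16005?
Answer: -49880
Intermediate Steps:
Z = -6638 (Z = (-14567 + 16005) + (-3397 - 1*4679) = 1438 + (-3397 - 4679) = 1438 - 8076 = -6638)
-43242 + Z = -43242 - 6638 = -49880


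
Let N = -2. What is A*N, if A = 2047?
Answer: -4094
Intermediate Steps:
A*N = 2047*(-2) = -4094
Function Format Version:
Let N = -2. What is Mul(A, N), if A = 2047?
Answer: -4094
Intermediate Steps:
Mul(A, N) = Mul(2047, -2) = -4094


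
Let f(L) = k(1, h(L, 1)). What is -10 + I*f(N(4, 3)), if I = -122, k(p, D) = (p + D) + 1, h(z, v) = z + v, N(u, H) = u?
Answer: -864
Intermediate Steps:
h(z, v) = v + z
k(p, D) = 1 + D + p (k(p, D) = (D + p) + 1 = 1 + D + p)
f(L) = 3 + L (f(L) = 1 + (1 + L) + 1 = 3 + L)
-10 + I*f(N(4, 3)) = -10 - 122*(3 + 4) = -10 - 122*7 = -10 - 854 = -864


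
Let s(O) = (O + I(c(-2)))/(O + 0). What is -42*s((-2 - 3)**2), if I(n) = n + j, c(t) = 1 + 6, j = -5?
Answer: -1134/25 ≈ -45.360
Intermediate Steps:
c(t) = 7
I(n) = -5 + n (I(n) = n - 5 = -5 + n)
s(O) = (2 + O)/O (s(O) = (O + (-5 + 7))/(O + 0) = (O + 2)/O = (2 + O)/O)
-42*s((-2 - 3)**2) = -42*(2 + (-2 - 3)**2)/((-2 - 3)**2) = -42*(2 + (-5)**2)/((-5)**2) = -42*(2 + 25)/25 = -42*27/25 = -1134/25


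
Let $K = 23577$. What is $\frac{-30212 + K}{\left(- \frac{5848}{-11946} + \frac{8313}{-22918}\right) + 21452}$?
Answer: $- \frac{908259934890}{2936564777411} \approx -0.30929$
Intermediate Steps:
$\frac{-30212 + K}{\left(- \frac{5848}{-11946} + \frac{8313}{-22918}\right) + 21452} = \frac{-30212 + 23577}{\left(- \frac{5848}{-11946} + \frac{8313}{-22918}\right) + 21452} = - \frac{6635}{\left(\left(-5848\right) \left(- \frac{1}{11946}\right) + 8313 \left(- \frac{1}{22918}\right)\right) + 21452} = - \frac{6635}{\left(\frac{2924}{5973} - \frac{8313}{22918}\right) + 21452} = - \frac{6635}{\frac{17358683}{136889214} + 21452} = - \frac{6635}{\frac{2936564777411}{136889214}} = \left(-6635\right) \frac{136889214}{2936564777411} = - \frac{908259934890}{2936564777411}$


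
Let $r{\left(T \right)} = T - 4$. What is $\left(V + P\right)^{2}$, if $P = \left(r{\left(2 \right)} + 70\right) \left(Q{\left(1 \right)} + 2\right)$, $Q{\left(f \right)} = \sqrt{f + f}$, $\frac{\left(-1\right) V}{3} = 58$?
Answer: $10692 - 5168 \sqrt{2} \approx 3383.3$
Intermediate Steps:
$V = -174$ ($V = \left(-3\right) 58 = -174$)
$Q{\left(f \right)} = \sqrt{2} \sqrt{f}$ ($Q{\left(f \right)} = \sqrt{2 f} = \sqrt{2} \sqrt{f}$)
$r{\left(T \right)} = -4 + T$ ($r{\left(T \right)} = T - 4 = -4 + T$)
$P = 136 + 68 \sqrt{2}$ ($P = \left(\left(-4 + 2\right) + 70\right) \left(\sqrt{2} \sqrt{1} + 2\right) = \left(-2 + 70\right) \left(\sqrt{2} \cdot 1 + 2\right) = 68 \left(\sqrt{2} + 2\right) = 68 \left(2 + \sqrt{2}\right) = 136 + 68 \sqrt{2} \approx 232.17$)
$\left(V + P\right)^{2} = \left(-174 + \left(136 + 68 \sqrt{2}\right)\right)^{2} = \left(-38 + 68 \sqrt{2}\right)^{2}$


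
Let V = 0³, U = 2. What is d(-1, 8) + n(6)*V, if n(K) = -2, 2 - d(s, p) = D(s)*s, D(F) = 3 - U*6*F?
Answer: 17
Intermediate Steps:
V = 0
D(F) = 3 - 12*F (D(F) = 3 - 2*6*F = 3 - 12*F)
d(s, p) = 2 - s*(3 - 12*s) (d(s, p) = 2 - (3 - 12*s)*s = 2 - s*(3 - 12*s))
d(-1, 8) + n(6)*V = (2 + 3*(-1)*(-1 + 4*(-1))) - 2*0 = (2 + 3*(-1)*(-1 - 4)) + 0 = (2 + 3*(-1)*(-5)) + 0 = (2 + 15) + 0 = 17 + 0 = 17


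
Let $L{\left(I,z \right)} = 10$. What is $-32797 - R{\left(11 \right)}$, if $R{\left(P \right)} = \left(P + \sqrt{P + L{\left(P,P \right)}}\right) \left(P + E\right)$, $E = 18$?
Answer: $-33116 - 29 \sqrt{21} \approx -33249.0$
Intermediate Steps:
$R{\left(P \right)} = \left(18 + P\right) \left(P + \sqrt{10 + P}\right)$ ($R{\left(P \right)} = \left(P + \sqrt{P + 10}\right) \left(P + 18\right) = \left(P + \sqrt{10 + P}\right) \left(18 + P\right) = \left(18 + P\right) \left(P + \sqrt{10 + P}\right)$)
$-32797 - R{\left(11 \right)} = -32797 - \left(11^{2} + 18 \cdot 11 + 18 \sqrt{10 + 11} + 11 \sqrt{10 + 11}\right) = -32797 - \left(121 + 198 + 18 \sqrt{21} + 11 \sqrt{21}\right) = -32797 - \left(319 + 29 \sqrt{21}\right) = -33116 - 29 \sqrt{21}$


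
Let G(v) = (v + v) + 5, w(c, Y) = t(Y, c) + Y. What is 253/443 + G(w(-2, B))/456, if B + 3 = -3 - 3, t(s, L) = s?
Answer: 101635/202008 ≈ 0.50312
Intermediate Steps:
B = -9 (B = -3 + (-3 - 3) = -3 - 6 = -9)
w(c, Y) = 2*Y (w(c, Y) = Y + Y = 2*Y)
G(v) = 5 + 2*v (G(v) = 2*v + 5 = 5 + 2*v)
253/443 + G(w(-2, B))/456 = 253/443 + (5 + 2*(2*(-9)))/456 = 253*(1/443) + (5 + 2*(-18))*(1/456) = 253/443 + (5 - 36)*(1/456) = 253/443 - 31*1/456 = 253/443 - 31/456 = 101635/202008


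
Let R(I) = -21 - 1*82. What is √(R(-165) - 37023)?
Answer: I*√37126 ≈ 192.68*I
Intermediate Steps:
R(I) = -103 (R(I) = -21 - 82 = -103)
√(R(-165) - 37023) = √(-103 - 37023) = √(-37126) = I*√37126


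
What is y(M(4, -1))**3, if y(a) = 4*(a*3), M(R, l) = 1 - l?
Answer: 13824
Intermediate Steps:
y(a) = 12*a (y(a) = 4*(3*a) = 12*a)
y(M(4, -1))**3 = (12*(1 - 1*(-1)))**3 = (12*(1 + 1))**3 = (12*2)**3 = 24**3 = 13824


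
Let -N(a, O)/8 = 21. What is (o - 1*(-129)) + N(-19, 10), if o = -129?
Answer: -168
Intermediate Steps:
N(a, O) = -168 (N(a, O) = -8*21 = -168)
(o - 1*(-129)) + N(-19, 10) = (-129 - 1*(-129)) - 168 = (-129 + 129) - 168 = 0 - 168 = -168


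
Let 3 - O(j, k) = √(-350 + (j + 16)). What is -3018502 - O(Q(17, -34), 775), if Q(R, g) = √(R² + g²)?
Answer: -3018505 + I*√(334 - 17*√5) ≈ -3.0185e+6 + 17.204*I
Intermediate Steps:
O(j, k) = 3 - √(-334 + j) (O(j, k) = 3 - √(-350 + (j + 16)) = 3 - √(-350 + (16 + j)) = 3 - √(-334 + j))
-3018502 - O(Q(17, -34), 775) = -3018502 - (3 - √(-334 + √(17² + (-34)²))) = -3018502 - (3 - √(-334 + √(289 + 1156))) = -3018502 - (3 - √(-334 + √1445)) = -3018502 - (3 - √(-334 + 17*√5)) = -3018502 + (-3 + √(-334 + 17*√5)) = -3018505 + √(-334 + 17*√5)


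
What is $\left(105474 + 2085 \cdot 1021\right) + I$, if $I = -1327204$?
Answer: $907055$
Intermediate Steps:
$\left(105474 + 2085 \cdot 1021\right) + I = \left(105474 + 2085 \cdot 1021\right) - 1327204 = \left(105474 + 2128785\right) - 1327204 = 2234259 - 1327204 = 907055$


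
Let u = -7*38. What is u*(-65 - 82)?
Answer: 39102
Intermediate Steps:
u = -266
u*(-65 - 82) = -266*(-65 - 82) = -266*(-147) = 39102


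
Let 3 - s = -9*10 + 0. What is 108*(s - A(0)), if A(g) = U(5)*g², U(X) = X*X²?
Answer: 10044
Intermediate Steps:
U(X) = X³
A(g) = 125*g² (A(g) = 5³*g² = 125*g²)
s = 93 (s = 3 - (-9*10 + 0) = 3 - (-90 + 0) = 3 - 1*(-90) = 3 + 90 = 93)
108*(s - A(0)) = 108*(93 - 125*0²) = 108*(93 - 125*0) = 108*(93 - 1*0) = 108*(93 + 0) = 108*93 = 10044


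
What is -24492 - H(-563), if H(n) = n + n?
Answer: -23366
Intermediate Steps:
H(n) = 2*n
-24492 - H(-563) = -24492 - 2*(-563) = -24492 - 1*(-1126) = -24492 + 1126 = -23366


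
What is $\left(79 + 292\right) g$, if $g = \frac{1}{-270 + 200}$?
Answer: $- \frac{53}{10} \approx -5.3$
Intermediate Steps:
$g = - \frac{1}{70}$ ($g = \frac{1}{-70} = - \frac{1}{70} \approx -0.014286$)
$\left(79 + 292\right) g = \left(79 + 292\right) \left(- \frac{1}{70}\right) = 371 \left(- \frac{1}{70}\right) = - \frac{53}{10}$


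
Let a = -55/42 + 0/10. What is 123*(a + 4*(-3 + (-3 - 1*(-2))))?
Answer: -29807/14 ≈ -2129.1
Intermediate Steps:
a = -55/42 (a = -55*1/42 + 0*(⅒) = -55/42 + 0 = -55/42 ≈ -1.3095)
123*(a + 4*(-3 + (-3 - 1*(-2)))) = 123*(-55/42 + 4*(-3 + (-3 - 1*(-2)))) = 123*(-55/42 + 4*(-3 + (-3 + 2))) = 123*(-55/42 + 4*(-3 - 1)) = 123*(-55/42 + 4*(-4)) = 123*(-55/42 - 16) = 123*(-727/42) = -29807/14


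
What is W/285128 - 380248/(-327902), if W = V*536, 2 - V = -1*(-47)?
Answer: 6281897219/5843377591 ≈ 1.0750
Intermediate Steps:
V = -45 (V = 2 - (-1)*(-47) = 2 - 1*47 = 2 - 47 = -45)
W = -24120 (W = -45*536 = -24120)
W/285128 - 380248/(-327902) = -24120/285128 - 380248/(-327902) = -24120*1/285128 - 380248*(-1/327902) = -3015/35641 + 190124/163951 = 6281897219/5843377591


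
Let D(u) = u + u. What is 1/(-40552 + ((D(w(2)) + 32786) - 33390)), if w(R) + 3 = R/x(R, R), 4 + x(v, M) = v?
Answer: -1/41164 ≈ -2.4293e-5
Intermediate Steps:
x(v, M) = -4 + v
w(R) = -3 + R/(-4 + R)
D(u) = 2*u
1/(-40552 + ((D(w(2)) + 32786) - 33390)) = 1/(-40552 + ((2*(2*(6 - 1*2)/(-4 + 2)) + 32786) - 33390)) = 1/(-40552 + ((2*(2*(6 - 2)/(-2)) + 32786) - 33390)) = 1/(-40552 + ((2*(2*(-½)*4) + 32786) - 33390)) = 1/(-40552 + ((2*(-4) + 32786) - 33390)) = 1/(-40552 + ((-8 + 32786) - 33390)) = 1/(-40552 + (32778 - 33390)) = 1/(-40552 - 612) = 1/(-41164) = -1/41164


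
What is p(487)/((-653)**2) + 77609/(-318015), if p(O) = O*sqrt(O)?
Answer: -77609/318015 + 487*sqrt(487)/426409 ≈ -0.21884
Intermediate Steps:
p(O) = O**(3/2)
p(487)/((-653)**2) + 77609/(-318015) = 487**(3/2)/((-653)**2) + 77609/(-318015) = (487*sqrt(487))/426409 + 77609*(-1/318015) = (487*sqrt(487))*(1/426409) - 77609/318015 = 487*sqrt(487)/426409 - 77609/318015 = -77609/318015 + 487*sqrt(487)/426409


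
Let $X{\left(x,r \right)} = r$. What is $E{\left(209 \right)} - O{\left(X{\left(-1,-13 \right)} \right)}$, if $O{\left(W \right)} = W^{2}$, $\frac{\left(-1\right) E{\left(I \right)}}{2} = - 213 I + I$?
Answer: $88447$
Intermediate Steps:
$E{\left(I \right)} = 424 I$ ($E{\left(I \right)} = - 2 \left(- 213 I + I\right) = - 2 \left(- 212 I\right) = 424 I$)
$E{\left(209 \right)} - O{\left(X{\left(-1,-13 \right)} \right)} = 424 \cdot 209 - \left(-13\right)^{2} = 88616 - 169 = 88447$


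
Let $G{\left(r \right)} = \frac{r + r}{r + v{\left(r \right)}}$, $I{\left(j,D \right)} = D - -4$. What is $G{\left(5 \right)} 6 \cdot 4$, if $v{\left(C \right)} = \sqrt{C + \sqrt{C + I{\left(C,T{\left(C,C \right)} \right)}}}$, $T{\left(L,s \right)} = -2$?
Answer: $\frac{240}{5 + \sqrt{5 + \sqrt{7}}} \approx 30.908$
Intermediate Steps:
$I{\left(j,D \right)} = 4 + D$ ($I{\left(j,D \right)} = D + 4 = 4 + D$)
$v{\left(C \right)} = \sqrt{C + \sqrt{2 + C}}$ ($v{\left(C \right)} = \sqrt{C + \sqrt{C + \left(4 - 2\right)}} = \sqrt{C + \sqrt{C + 2}} = \sqrt{C + \sqrt{2 + C}}$)
$G{\left(r \right)} = \frac{2 r}{r + \sqrt{r + \sqrt{2 + r}}}$ ($G{\left(r \right)} = \frac{r + r}{r + \sqrt{r + \sqrt{2 + r}}} = \frac{2 r}{r + \sqrt{r + \sqrt{2 + r}}}$)
$G{\left(5 \right)} 6 \cdot 4 = 2 \cdot 5 \frac{1}{5 + \sqrt{5 + \sqrt{2 + 5}}} \cdot 6 \cdot 4 = 2 \cdot 5 \frac{1}{5 + \sqrt{5 + \sqrt{7}}} \cdot 24 = \frac{10}{5 + \sqrt{5 + \sqrt{7}}} \cdot 24 = \frac{240}{5 + \sqrt{5 + \sqrt{7}}}$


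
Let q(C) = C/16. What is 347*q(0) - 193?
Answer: -193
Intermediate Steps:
q(C) = C/16 (q(C) = C*(1/16) = C/16)
347*q(0) - 193 = 347*((1/16)*0) - 193 = 347*0 - 193 = 0 - 193 = -193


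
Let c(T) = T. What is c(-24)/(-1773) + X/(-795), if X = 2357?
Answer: -462209/156615 ≈ -2.9512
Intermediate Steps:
c(-24)/(-1773) + X/(-795) = -24/(-1773) + 2357/(-795) = -24*(-1/1773) + 2357*(-1/795) = 8/591 - 2357/795 = -462209/156615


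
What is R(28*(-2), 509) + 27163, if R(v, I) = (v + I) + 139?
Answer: 27755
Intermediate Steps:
R(v, I) = 139 + I + v (R(v, I) = (I + v) + 139 = 139 + I + v)
R(28*(-2), 509) + 27163 = (139 + 509 + 28*(-2)) + 27163 = (139 + 509 - 56) + 27163 = 592 + 27163 = 27755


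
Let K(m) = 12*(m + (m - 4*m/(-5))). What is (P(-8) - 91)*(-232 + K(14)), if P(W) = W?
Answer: -118008/5 ≈ -23602.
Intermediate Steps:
K(m) = 168*m/5 (K(m) = 12*(m + (m - 4*m*(-1)/5)) = 12*(m + (m - (-4)*m/5)) = 12*(m + (m + 4*m/5)) = 12*(m + 9*m/5) = 12*(14*m/5) = 168*m/5)
(P(-8) - 91)*(-232 + K(14)) = (-8 - 91)*(-232 + (168/5)*14) = -99*(-232 + 2352/5) = -99*1192/5 = -118008/5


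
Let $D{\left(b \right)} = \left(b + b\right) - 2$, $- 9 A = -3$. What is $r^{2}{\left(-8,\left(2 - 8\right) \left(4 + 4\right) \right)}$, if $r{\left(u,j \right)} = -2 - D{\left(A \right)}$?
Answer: $\frac{4}{9} \approx 0.44444$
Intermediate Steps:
$A = \frac{1}{3}$ ($A = \left(- \frac{1}{9}\right) \left(-3\right) = \frac{1}{3} \approx 0.33333$)
$D{\left(b \right)} = -2 + 2 b$ ($D{\left(b \right)} = 2 b - 2 = -2 + 2 b$)
$r{\left(u,j \right)} = - \frac{2}{3}$ ($r{\left(u,j \right)} = -2 - \left(-2 + 2 \cdot \frac{1}{3}\right) = -2 - \left(-2 + \frac{2}{3}\right) = -2 - - \frac{4}{3} = -2 + \frac{4}{3} = - \frac{2}{3}$)
$r^{2}{\left(-8,\left(2 - 8\right) \left(4 + 4\right) \right)} = \left(- \frac{2}{3}\right)^{2} = \frac{4}{9}$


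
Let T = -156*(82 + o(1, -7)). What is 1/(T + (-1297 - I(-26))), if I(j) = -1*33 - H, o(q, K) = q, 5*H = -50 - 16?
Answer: -5/71126 ≈ -7.0298e-5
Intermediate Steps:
H = -66/5 (H = (-50 - 16)/5 = (1/5)*(-66) = -66/5 ≈ -13.200)
I(j) = -99/5 (I(j) = -1*33 - 1*(-66/5) = -33 + 66/5 = -99/5)
T = -12948 (T = -156*(82 + 1) = -156*83 = -12948)
1/(T + (-1297 - I(-26))) = 1/(-12948 + (-1297 - 1*(-99/5))) = 1/(-12948 + (-1297 + 99/5)) = 1/(-12948 - 6386/5) = 1/(-71126/5) = -5/71126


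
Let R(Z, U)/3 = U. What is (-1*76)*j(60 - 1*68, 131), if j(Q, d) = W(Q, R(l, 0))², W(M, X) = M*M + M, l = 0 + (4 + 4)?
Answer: -238336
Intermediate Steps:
l = 8 (l = 0 + 8 = 8)
R(Z, U) = 3*U
W(M, X) = M + M² (W(M, X) = M² + M = M + M²)
j(Q, d) = Q²*(1 + Q)² (j(Q, d) = (Q*(1 + Q))² = Q²*(1 + Q)²)
(-1*76)*j(60 - 1*68, 131) = (-1*76)*((60 - 1*68)²*(1 + (60 - 1*68))²) = -76*(60 - 68)²*(1 + (60 - 68))² = -76*(-8)²*(1 - 8)² = -4864*(-7)² = -4864*49 = -76*3136 = -238336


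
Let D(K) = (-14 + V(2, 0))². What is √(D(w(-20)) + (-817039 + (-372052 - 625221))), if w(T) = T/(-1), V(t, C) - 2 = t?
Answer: 2*I*√453553 ≈ 1346.9*I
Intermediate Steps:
V(t, C) = 2 + t
w(T) = -T (w(T) = T*(-1) = -T)
D(K) = 100 (D(K) = (-14 + (2 + 2))² = (-14 + 4)² = (-10)² = 100)
√(D(w(-20)) + (-817039 + (-372052 - 625221))) = √(100 + (-817039 + (-372052 - 625221))) = √(100 + (-817039 - 997273)) = √(100 - 1814312) = √(-1814212) = 2*I*√453553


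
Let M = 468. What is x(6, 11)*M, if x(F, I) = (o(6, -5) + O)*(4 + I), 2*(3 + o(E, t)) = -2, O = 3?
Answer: -7020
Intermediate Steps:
o(E, t) = -4 (o(E, t) = -3 + (1/2)*(-2) = -3 - 1 = -4)
x(F, I) = -4 - I (x(F, I) = (-4 + 3)*(4 + I) = -(4 + I) = -4 - I)
x(6, 11)*M = (-4 - 1*11)*468 = (-4 - 11)*468 = -15*468 = -7020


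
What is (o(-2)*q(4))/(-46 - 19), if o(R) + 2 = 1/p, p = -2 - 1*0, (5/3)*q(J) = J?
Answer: 6/65 ≈ 0.092308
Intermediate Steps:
q(J) = 3*J/5
p = -2 (p = -2 + 0 = -2)
o(R) = -5/2 (o(R) = -2 + 1/(-2) = -2 - ½ = -5/2)
(o(-2)*q(4))/(-46 - 19) = (-3*4/2)/(-46 - 19) = -5/2*12/5/(-65) = -6*(-1/65) = 6/65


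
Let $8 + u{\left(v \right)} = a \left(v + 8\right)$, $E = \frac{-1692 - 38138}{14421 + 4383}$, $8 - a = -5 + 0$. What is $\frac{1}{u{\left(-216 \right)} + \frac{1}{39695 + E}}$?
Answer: $- \frac{373192475}{1012097982798} \approx -0.00036873$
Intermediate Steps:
$a = 13$ ($a = 8 - \left(-5 + 0\right) = 8 - -5 = 8 + 5 = 13$)
$E = - \frac{19915}{9402}$ ($E = - \frac{39830}{18804} = \left(-39830\right) \frac{1}{18804} = - \frac{19915}{9402} \approx -2.1182$)
$u{\left(v \right)} = 96 + 13 v$ ($u{\left(v \right)} = -8 + 13 \left(v + 8\right) = -8 + 13 \left(8 + v\right) = -8 + \left(104 + 13 v\right) = 96 + 13 v$)
$\frac{1}{u{\left(-216 \right)} + \frac{1}{39695 + E}} = \frac{1}{\left(96 + 13 \left(-216\right)\right) + \frac{1}{39695 - \frac{19915}{9402}}} = \frac{1}{\left(96 - 2808\right) + \frac{1}{\frac{373192475}{9402}}} = \frac{1}{-2712 + \frac{9402}{373192475}} = \frac{1}{- \frac{1012097982798}{373192475}} = - \frac{373192475}{1012097982798}$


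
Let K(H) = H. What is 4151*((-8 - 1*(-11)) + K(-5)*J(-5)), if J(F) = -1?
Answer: 33208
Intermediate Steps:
4151*((-8 - 1*(-11)) + K(-5)*J(-5)) = 4151*((-8 - 1*(-11)) - 5*(-1)) = 4151*((-8 + 11) + 5) = 4151*(3 + 5) = 4151*8 = 33208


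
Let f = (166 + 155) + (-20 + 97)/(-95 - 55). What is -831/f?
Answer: -124650/48073 ≈ -2.5929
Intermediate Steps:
f = 48073/150 (f = 321 + 77/(-150) = 321 + 77*(-1/150) = 321 - 77/150 = 48073/150 ≈ 320.49)
-831/f = -831/(48073/150) = (150/48073)*(-831) = -124650/48073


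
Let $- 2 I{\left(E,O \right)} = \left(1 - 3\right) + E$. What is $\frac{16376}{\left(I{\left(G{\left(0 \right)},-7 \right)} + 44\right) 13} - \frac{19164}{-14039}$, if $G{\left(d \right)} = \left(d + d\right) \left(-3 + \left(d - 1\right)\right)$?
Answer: $\frac{241113604}{8212815} \approx 29.358$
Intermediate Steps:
$G{\left(d \right)} = 2 d \left(-4 + d\right)$ ($G{\left(d \right)} = 2 d \left(-3 + \left(d - 1\right)\right) = 2 d \left(-3 + \left(-1 + d\right)\right) = 2 d \left(-4 + d\right)$)
$I{\left(E,O \right)} = 1 - \frac{E}{2}$ ($I{\left(E,O \right)} = - \frac{\left(1 - 3\right) + E}{2} = - \frac{-2 + E}{2} = 1 - \frac{E}{2}$)
$\frac{16376}{\left(I{\left(G{\left(0 \right)},-7 \right)} + 44\right) 13} - \frac{19164}{-14039} = \frac{16376}{\left(\left(1 - \frac{2 \cdot 0 \left(-4 + 0\right)}{2}\right) + 44\right) 13} - \frac{19164}{-14039} = \frac{16376}{\left(\left(1 - \frac{2 \cdot 0 \left(-4\right)}{2}\right) + 44\right) 13} - - \frac{19164}{14039} = \frac{16376}{\left(\left(1 - 0\right) + 44\right) 13} + \frac{19164}{14039} = \frac{16376}{\left(\left(1 + 0\right) + 44\right) 13} + \frac{19164}{14039} = \frac{16376}{\left(1 + 44\right) 13} + \frac{19164}{14039} = \frac{16376}{45 \cdot 13} + \frac{19164}{14039} = \frac{16376}{585} + \frac{19164}{14039} = \frac{241113604}{8212815}$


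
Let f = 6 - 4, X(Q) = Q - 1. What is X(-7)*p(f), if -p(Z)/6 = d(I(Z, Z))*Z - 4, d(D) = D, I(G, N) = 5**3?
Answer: 11808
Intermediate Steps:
X(Q) = -1 + Q
I(G, N) = 125
f = 2
p(Z) = 24 - 750*Z (p(Z) = -6*(125*Z - 4) = -6*(-4 + 125*Z) = 24 - 750*Z)
X(-7)*p(f) = (-1 - 7)*(24 - 750*2) = -8*(24 - 1500) = -8*(-1476) = 11808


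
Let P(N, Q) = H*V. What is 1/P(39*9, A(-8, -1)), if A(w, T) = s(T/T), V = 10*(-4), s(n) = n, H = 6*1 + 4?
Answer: -1/400 ≈ -0.0025000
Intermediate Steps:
H = 10 (H = 6 + 4 = 10)
V = -40
A(w, T) = 1 (A(w, T) = T/T = 1)
P(N, Q) = -400 (P(N, Q) = 10*(-40) = -400)
1/P(39*9, A(-8, -1)) = 1/(-400) = -1/400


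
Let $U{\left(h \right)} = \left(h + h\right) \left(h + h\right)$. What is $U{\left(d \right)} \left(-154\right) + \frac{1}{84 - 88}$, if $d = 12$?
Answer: $- \frac{354817}{4} \approx -88704.0$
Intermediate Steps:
$U{\left(h \right)} = 4 h^{2}$ ($U{\left(h \right)} = 2 h 2 h = 4 h^{2}$)
$U{\left(d \right)} \left(-154\right) + \frac{1}{84 - 88} = 4 \cdot 12^{2} \left(-154\right) + \frac{1}{84 - 88} = 4 \cdot 144 \left(-154\right) + \frac{1}{-4} = 576 \left(-154\right) - \frac{1}{4} = -88704 - \frac{1}{4} = - \frac{354817}{4}$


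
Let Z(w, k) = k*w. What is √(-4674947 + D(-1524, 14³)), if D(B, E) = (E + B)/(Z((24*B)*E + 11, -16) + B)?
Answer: 6*I*√20929260593643202700747/401457751 ≈ 2162.2*I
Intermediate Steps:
D(B, E) = (B + E)/(-176 + B - 384*B*E) (D(B, E) = (E + B)/(-16*((24*B)*E + 11) + B) = (B + E)/(-16*(24*B*E + 11) + B) = (B + E)/(-16*(11 + 24*B*E) + B) = (B + E)/((-176 - 384*B*E) + B) = (B + E)/(-176 + B - 384*B*E))
√(-4674947 + D(-1524, 14³)) = √(-4674947 + (-1524 + 14³)/(-176 - 1524 - 384*(-1524)*14³)) = √(-4674947 + (-1524 + 2744)/(-176 - 1524 - 384*(-1524)*2744)) = √(-4674947 + 1220/(-176 - 1524 + 1605832704)) = √(-4674947 + 1220/1605831004) = √(-4674947 + (1/1605831004)*1220) = √(-4674947 + 305/401457751) = √(-1876793708663892/401457751) = 6*I*√20929260593643202700747/401457751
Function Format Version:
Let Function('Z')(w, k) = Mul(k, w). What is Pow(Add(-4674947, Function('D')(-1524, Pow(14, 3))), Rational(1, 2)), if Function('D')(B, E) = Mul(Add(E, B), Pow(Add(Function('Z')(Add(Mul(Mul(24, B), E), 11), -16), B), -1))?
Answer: Mul(Rational(6, 401457751), I, Pow(20929260593643202700747, Rational(1, 2))) ≈ Mul(2162.2, I)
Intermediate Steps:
Function('D')(B, E) = Mul(Pow(Add(-176, B, Mul(-384, B, E)), -1), Add(B, E)) (Function('D')(B, E) = Mul(Add(E, B), Pow(Add(Mul(-16, Add(Mul(Mul(24, B), E), 11)), B), -1)) = Mul(Add(B, E), Pow(Add(Mul(-16, Add(Mul(24, B, E), 11)), B), -1)) = Mul(Add(B, E), Pow(Add(Mul(-16, Add(11, Mul(24, B, E))), B), -1)) = Mul(Add(B, E), Pow(Add(Add(-176, Mul(-384, B, E)), B), -1)) = Mul(Add(B, E), Pow(Add(-176, B, Mul(-384, B, E)), -1)) = Mul(Pow(Add(-176, B, Mul(-384, B, E)), -1), Add(B, E)))
Pow(Add(-4674947, Function('D')(-1524, Pow(14, 3))), Rational(1, 2)) = Pow(Add(-4674947, Mul(Pow(Add(-176, -1524, Mul(-384, -1524, Pow(14, 3))), -1), Add(-1524, Pow(14, 3)))), Rational(1, 2)) = Pow(Add(-4674947, Mul(Pow(Add(-176, -1524, Mul(-384, -1524, 2744)), -1), Add(-1524, 2744))), Rational(1, 2)) = Pow(Add(-4674947, Mul(Pow(Add(-176, -1524, 1605832704), -1), 1220)), Rational(1, 2)) = Pow(Add(-4674947, Mul(Pow(1605831004, -1), 1220)), Rational(1, 2)) = Pow(Add(-4674947, Mul(Rational(1, 1605831004), 1220)), Rational(1, 2)) = Pow(Add(-4674947, Rational(305, 401457751)), Rational(1, 2)) = Pow(Rational(-1876793708663892, 401457751), Rational(1, 2)) = Mul(Rational(6, 401457751), I, Pow(20929260593643202700747, Rational(1, 2)))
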